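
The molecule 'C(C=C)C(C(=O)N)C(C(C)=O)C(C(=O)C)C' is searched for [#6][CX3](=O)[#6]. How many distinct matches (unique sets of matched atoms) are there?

2

[#6][CX3](=O)[#6] is the SMARTS for a ketone: a carbonyl carbon (no H) flanked by two carbons.
The molecule carries 2 separate instances of an acetyl/ketone group (-C(=O)CH3) meeting every constraint; each maps to a distinct set of atoms, giving 2 matches.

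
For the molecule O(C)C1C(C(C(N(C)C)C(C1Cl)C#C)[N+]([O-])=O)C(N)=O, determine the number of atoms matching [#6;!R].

The query [#6;!R] means: carbon not in any ring.
Check the 20 heavy atoms by environment: 6× C (in 6-ring) → no; 3× O (acyclic) → no; 6× C (acyclic) → match; 2× N (acyclic) → no; 1× N (charge +1, acyclic) → no; 1× O (charge -1, acyclic) → no; 1× Cl (acyclic) → no.
That gives 6 matching atoms.

6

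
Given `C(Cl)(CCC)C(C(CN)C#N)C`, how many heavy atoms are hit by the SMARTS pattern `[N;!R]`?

2

Check the 12 heavy atoms by environment: 9× C (acyclic) → no; 2× N (acyclic) → match; 1× Cl (acyclic) → no.
That gives 2 matching atoms.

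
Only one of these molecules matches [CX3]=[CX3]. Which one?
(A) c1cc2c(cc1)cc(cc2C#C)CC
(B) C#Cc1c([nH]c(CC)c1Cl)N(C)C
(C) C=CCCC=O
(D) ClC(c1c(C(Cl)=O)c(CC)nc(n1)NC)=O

[CX3]=[CX3] describes a non-aromatic C=C double bond between two sp2 carbons (an alkene).
(A) has an ethyl group (-CH2CH3) but its C-C bond is a single bond between CX4 carbons, not CX3=CX3.
(B) has an ethyl group (-CH2CH3) but its C-C bond is a single bond between CX4 carbons, not CX3=CX3.
(C) contains a vinyl group (-CH=CH2), which satisfies every atom and bond constraint.
(D) has an ethyl group (-CH2CH3) but its C-C bond is a single bond between CX4 carbons, not CX3=CX3.
So the answer is (C).

C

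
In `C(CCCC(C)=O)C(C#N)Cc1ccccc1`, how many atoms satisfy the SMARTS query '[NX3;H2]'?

The query [NX3;H2] means: aliphatic N with 3 total connections, two of them H — an -NH2 nitrogen (amine or amide).
Check the 17 heavy atoms by environment: 5× C (H2, X4) → no; 1× C (H1, X4) → no; 1× C (H0, X3) → no; 1× O (H0, X1) → no; 1× C (H3, X4) → no; 1× c (aromatic, H0, X3) → no; 5× c (aromatic, H1, X3) → no; 1× C (H0, X2) → no; 1× N (H0, X1) → no.
No environment satisfies the query, so 0 matching atoms.

0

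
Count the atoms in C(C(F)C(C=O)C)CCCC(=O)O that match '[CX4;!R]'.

7

The query [CX4;!R] means: aliphatic carbon with four total connections, not in a ring.
Check the 13 heavy atoms by environment: 7× C (X4, acyclic) → match; 1× F (X1, acyclic) → no; 2× C (X3, acyclic) → no; 2× O (X1, acyclic) → no; 1× O (X2, acyclic) → no.
That gives 7 matching atoms.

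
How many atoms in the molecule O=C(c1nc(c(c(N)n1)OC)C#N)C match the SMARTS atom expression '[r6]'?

6

The query [r6] means: r6 matches atoms in a six-membered ring.
Check the 14 heavy atoms by environment: 2× n (aromatic, in 6-ring) → match; 4× c (aromatic, in 6-ring) → match; 2× N (acyclic) → no; 4× C (acyclic) → no; 2× O (acyclic) → no.
Summing the matching environments: 2 + 4 = 6 matching atoms.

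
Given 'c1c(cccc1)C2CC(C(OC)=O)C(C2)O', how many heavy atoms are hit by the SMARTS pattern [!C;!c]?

3

The query [!C;!c] means: neither aliphatic nor aromatic carbon — same as [!#6].
Check the 16 heavy atoms by environment: 7× C → no; 3× O → match; 6× c (aromatic) → no.
That gives 3 matching atoms.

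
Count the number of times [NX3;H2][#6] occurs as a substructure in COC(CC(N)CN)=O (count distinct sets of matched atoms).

[NX3;H2][#6] is the SMARTS for a primary amine: a trivalent nitrogen with two H attached to carbon.
The molecule carries 2 separate instances of a primary amino group (-NH2) meeting every constraint; each maps to a distinct set of atoms, giving 2 matches.

2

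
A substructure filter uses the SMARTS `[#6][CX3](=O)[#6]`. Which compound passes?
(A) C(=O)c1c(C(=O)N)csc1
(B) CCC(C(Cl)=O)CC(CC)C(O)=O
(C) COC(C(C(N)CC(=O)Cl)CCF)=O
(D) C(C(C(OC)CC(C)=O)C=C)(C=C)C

D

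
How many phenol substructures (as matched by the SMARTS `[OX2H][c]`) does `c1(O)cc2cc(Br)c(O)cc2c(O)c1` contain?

3

[OX2H][c] is the SMARTS for a phenol: a hydroxyl oxygen attached to an aromatic carbon.
The molecule carries 3 separate instances of a hydroxyl group (-OH) meeting every constraint; each maps to a distinct set of atoms, giving 3 matches.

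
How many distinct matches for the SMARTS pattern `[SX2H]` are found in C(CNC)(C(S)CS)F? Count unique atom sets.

2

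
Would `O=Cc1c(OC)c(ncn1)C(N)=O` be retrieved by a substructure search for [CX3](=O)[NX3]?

The pattern [CX3](=O)[NX3] describes a carbonyl carbon bonded to a trivalent nitrogen — an amide.
The molecule carries a primary amide (-C(=O)NH2), whose atoms satisfy every constraint of the query, so the pattern matches.

Yes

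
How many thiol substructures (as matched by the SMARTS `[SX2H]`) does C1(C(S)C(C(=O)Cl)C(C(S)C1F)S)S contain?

4

[SX2H] is the SMARTS for a thiol: an aliphatic sulfur with two connections, one being H.
The molecule carries 4 separate instances of a thiol (-SH) meeting every constraint; each maps to a distinct set of atoms, giving 4 matches.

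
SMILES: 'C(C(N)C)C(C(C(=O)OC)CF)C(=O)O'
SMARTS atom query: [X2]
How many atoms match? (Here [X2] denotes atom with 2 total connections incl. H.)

2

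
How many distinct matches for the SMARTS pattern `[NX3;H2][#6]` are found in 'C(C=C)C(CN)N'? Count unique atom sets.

2

[NX3;H2][#6] is the SMARTS for a primary amine: a trivalent nitrogen with two H attached to carbon.
The molecule carries 2 separate instances of a primary amino group (-NH2) meeting every constraint; each maps to a distinct set of atoms, giving 2 matches.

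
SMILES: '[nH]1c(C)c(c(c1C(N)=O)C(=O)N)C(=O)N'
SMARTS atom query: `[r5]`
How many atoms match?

5

The query [r5] means: r5 matches atoms in a five-membered ring.
Check the 15 heavy atoms by environment: 1× n (aromatic, in 5-ring) → match; 4× c (aromatic, in 5-ring) → match; 4× C (acyclic) → no; 3× O (acyclic) → no; 3× N (acyclic) → no.
Summing the matching environments: 1 + 4 = 5 matching atoms.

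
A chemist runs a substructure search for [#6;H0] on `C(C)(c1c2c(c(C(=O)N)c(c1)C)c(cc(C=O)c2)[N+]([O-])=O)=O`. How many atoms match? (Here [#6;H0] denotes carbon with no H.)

9

The query [#6;H0] means: any carbon with no attached hydrogen.
Check the 22 heavy atoms by environment: 7× c (aromatic, H0) → match; 3× c (aromatic, H1) → no; 2× C (H0) → match; 4× O (H0) → no; 1× N (H2) → no; 2× C (H3) → no; 1× C (H1) → no; 1× N (charge +1, H0) → no; 1× O (charge -1, H0) → no.
Summing the matching environments: 7 + 2 = 9 matching atoms.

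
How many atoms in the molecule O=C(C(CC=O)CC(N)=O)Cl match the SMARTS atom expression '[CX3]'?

3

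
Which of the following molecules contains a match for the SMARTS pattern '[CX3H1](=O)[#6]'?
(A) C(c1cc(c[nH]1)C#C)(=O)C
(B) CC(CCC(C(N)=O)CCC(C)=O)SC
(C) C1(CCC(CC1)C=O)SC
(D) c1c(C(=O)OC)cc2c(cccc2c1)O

C

[CX3H1](=O)[#6] describes an sp2 carbon with one H, double-bonded to O and single-bonded to carbon (an aldehyde).
(A) has an acetyl/ketone group (-C(=O)CH3) but the carbonyl carbon has H0 (two carbon neighbours), not H1.
(B) has an acetyl/ketone group (-C(=O)CH3) but the carbonyl carbon has H0 (two carbon neighbours), not H1.
(C) contains an aldehyde (-CHO), which satisfies every atom and bond constraint.
(D) has a methyl-ester group (-C(=O)OCH3) but the carbonyl carbon has H0, not H1.
So the answer is (C).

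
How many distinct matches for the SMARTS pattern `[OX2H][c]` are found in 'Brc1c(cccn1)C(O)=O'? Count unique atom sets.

0

[OX2H][c] is the SMARTS for a phenol: a hydroxyl oxygen attached to an aromatic carbon.
No fragment in the molecule satisfies every constraint, giving 0 matches.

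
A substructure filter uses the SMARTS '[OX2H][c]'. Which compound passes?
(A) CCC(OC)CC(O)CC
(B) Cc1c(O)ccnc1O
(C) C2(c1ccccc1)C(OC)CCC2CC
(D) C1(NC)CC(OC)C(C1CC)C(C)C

B

[OX2H][c] describes a hydroxyl oxygen attached to an aromatic carbon (a phenol).
(A) has a hydroxyl group (-OH) but the -OH is on an aliphatic carbon, not an aromatic c.
(B) contains a hydroxyl group (-OH), which satisfies every atom and bond constraint.
(C) has a methoxy ether (-OCH3) but the oxygen has H0, not H1.
(D) has a methoxy ether (-OCH3) but the oxygen has H0, not H1.
So the answer is (B).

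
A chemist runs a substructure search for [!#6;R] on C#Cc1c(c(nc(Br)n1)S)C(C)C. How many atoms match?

2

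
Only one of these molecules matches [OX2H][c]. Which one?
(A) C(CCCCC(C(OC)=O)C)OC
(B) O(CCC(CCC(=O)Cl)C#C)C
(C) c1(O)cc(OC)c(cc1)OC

[OX2H][c] describes a hydroxyl oxygen attached to an aromatic carbon (a phenol).
(A) has a methoxy ether (-OCH3) but the oxygen has H0, not H1.
(B) has a methoxy ether (-OCH3) but the oxygen has H0, not H1.
(C) contains a hydroxyl group (-OH), which satisfies every atom and bond constraint.
So the answer is (C).

C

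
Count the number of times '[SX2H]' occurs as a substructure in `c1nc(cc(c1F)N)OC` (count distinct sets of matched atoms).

0

[SX2H] is the SMARTS for a thiol: an aliphatic sulfur with two connections, one being H.
No fragment in the molecule satisfies every constraint, giving 0 matches.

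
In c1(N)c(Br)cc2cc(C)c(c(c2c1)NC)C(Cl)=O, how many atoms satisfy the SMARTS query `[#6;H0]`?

8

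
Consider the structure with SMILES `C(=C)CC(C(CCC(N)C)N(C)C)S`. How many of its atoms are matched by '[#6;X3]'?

Check the 14 heavy atoms by environment: 9× C (X4) → no; 1× S (X2) → no; 2× C (X3) → match; 2× N (X3) → no.
That gives 2 matching atoms.

2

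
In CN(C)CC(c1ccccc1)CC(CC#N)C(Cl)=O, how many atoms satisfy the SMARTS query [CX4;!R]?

7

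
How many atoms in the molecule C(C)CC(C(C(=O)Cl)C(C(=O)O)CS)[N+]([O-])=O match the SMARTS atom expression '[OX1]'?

Check the 17 heavy atoms by environment: 7× C (X4) → no; 2× C (X3) → no; 3× O (X1) → match; 1× Cl (X1) → no; 1× O (X2) → no; 1× S (X2) → no; 1× N (charge +1, X3) → no; 1× O (charge -1, X1) → match.
Summing the matching environments: 3 + 1 = 4 matching atoms.

4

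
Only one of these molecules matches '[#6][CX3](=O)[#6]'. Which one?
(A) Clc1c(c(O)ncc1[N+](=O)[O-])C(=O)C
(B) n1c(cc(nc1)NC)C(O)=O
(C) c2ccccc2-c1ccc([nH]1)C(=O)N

A

[#6][CX3](=O)[#6] describes a carbonyl carbon (no H) flanked by two carbons (a ketone).
(A) contains an acetyl/ketone group (-C(=O)CH3), which satisfies every atom and bond constraint.
(B) has a carboxylic acid group (-C(=O)OH) but one neighbour of the carbonyl carbon is O, not C.
(C) has a primary amide (-C(=O)NH2) but one neighbour of the carbonyl carbon is N, not C.
So the answer is (A).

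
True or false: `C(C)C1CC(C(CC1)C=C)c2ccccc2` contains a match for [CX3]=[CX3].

The pattern [CX3]=[CX3] describes a non-aromatic C=C double bond between two sp2 carbons — an alkene.
The molecule carries a vinyl group (-CH=CH2), whose atoms satisfy every constraint of the query, so the pattern matches.

True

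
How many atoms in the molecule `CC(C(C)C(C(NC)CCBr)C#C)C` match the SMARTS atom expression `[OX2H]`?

The query [OX2H] means: aliphatic oxygen with two connections, one of which is H — an -OH oxygen.
Check the 14 heavy atoms by environment: 2× C (H2, X4) → no; 4× C (H1, X4) → no; 4× C (H3, X4) → no; 1× N (H1, X3) → no; 1× Br (H0, X1) → no; 1× C (H0, X2) → no; 1× C (H1, X2) → no.
No environment satisfies the query, so 0 matching atoms.

0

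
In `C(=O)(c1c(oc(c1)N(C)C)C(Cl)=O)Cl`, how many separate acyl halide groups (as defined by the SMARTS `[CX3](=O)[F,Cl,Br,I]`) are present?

[CX3](=O)[F,Cl,Br,I] is the SMARTS for an acyl halide: a carbonyl carbon bonded to a halogen.
The molecule carries 2 separate instances of an acyl chloride (-C(=O)Cl) meeting every constraint; each maps to a distinct set of atoms, giving 2 matches.

2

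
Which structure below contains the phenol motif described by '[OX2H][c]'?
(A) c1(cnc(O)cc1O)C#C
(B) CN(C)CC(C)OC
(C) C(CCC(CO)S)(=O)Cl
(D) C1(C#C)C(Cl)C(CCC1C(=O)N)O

A

[OX2H][c] describes a hydroxyl oxygen attached to an aromatic carbon (a phenol).
(A) contains a hydroxyl group (-OH), which satisfies every atom and bond constraint.
(B) has a methoxy ether (-OCH3) but the oxygen has H0, not H1.
(C) has a hydroxyl group (-OH) but the -OH is on an aliphatic carbon, not an aromatic c.
(D) has a hydroxyl group (-OH) but the -OH is on an aliphatic carbon, not an aromatic c.
So the answer is (A).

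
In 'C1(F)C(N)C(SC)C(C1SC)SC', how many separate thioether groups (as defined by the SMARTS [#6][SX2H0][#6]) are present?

3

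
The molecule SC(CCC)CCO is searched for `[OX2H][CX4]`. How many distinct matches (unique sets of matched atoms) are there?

1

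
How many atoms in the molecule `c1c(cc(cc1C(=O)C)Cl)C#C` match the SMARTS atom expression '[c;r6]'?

6

The query [c;r6] means: aromatic carbon that belongs to a six-membered ring.
Check the 12 heavy atoms by environment: 6× c (aromatic, in 6-ring) → match; 4× C (acyclic) → no; 1× O (acyclic) → no; 1× Cl (acyclic) → no.
That gives 6 matching atoms.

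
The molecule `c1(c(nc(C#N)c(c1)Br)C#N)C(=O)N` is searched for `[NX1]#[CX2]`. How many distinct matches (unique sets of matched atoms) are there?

[NX1]#[CX2] is the SMARTS for a nitrile: a nitrogen triple-bonded to a two-connected carbon.
The molecule carries 2 separate instances of a nitrile (-C#N) meeting every constraint; each maps to a distinct set of atoms, giving 2 matches.

2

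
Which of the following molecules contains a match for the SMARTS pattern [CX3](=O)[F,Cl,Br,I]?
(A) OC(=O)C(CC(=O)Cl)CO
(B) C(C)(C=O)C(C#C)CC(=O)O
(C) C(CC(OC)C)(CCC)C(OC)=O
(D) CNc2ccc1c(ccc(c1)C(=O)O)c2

[CX3](=O)[F,Cl,Br,I] describes a carbonyl carbon bonded to a halogen (an acyl halide).
(A) contains an acyl chloride (-C(=O)Cl), which satisfies every atom and bond constraint.
(B) has a carboxylic acid group (-C(=O)OH) but the carbonyl is bonded to -OH, not to a halogen.
(C) has a methyl-ester group (-C(=O)OCH3) but the carbonyl is bonded to -O-C, not to a halogen.
(D) has a carboxylic acid group (-C(=O)OH) but the carbonyl is bonded to -OH, not to a halogen.
So the answer is (A).

A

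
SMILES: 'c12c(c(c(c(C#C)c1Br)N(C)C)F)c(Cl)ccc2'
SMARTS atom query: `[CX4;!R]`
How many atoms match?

2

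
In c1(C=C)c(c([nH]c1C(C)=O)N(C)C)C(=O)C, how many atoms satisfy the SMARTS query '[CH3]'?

4

The query [CH3] means: aliphatic carbon with exactly three hydrogens.
Check the 16 heavy atoms by environment: 1× n (aromatic, H1) → no; 4× c (aromatic, H0) → no; 2× C (H0) → no; 2× O (H0) → no; 4× C (H3) → match; 1× C (H1) → no; 1× C (H2) → no; 1× N (H0) → no.
That gives 4 matching atoms.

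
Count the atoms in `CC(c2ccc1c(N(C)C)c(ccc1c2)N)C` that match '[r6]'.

The query [r6] means: r6 matches atoms in a six-membered ring.
Check the 17 heavy atoms by environment: 10× c (aromatic, in 6-ring) → match; 2× N (acyclic) → no; 5× C (acyclic) → no.
That gives 10 matching atoms.

10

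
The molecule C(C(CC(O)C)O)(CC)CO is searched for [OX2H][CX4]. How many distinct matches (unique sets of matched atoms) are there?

3

[OX2H][CX4] is the SMARTS for an aliphatic alcohol: a hydroxyl oxygen bound to an sp3 (X4) carbon.
The molecule carries 3 separate instances of a hydroxyl group (-OH) meeting every constraint; each maps to a distinct set of atoms, giving 3 matches.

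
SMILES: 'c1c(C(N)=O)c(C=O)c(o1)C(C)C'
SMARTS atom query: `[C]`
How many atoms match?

5

The query [C] means: uppercase C matches aliphatic (non-aromatic) carbon only.
Check the 13 heavy atoms by environment: 1× o (aromatic) → no; 4× c (aromatic) → no; 5× C → match; 2× O → no; 1× N → no.
That gives 5 matching atoms.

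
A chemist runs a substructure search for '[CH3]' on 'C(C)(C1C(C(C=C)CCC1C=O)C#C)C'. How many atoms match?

2

The query [CH3] means: aliphatic carbon with exactly three hydrogens.
Check the 15 heavy atoms by environment: 8× C (H1) → no; 3× C (H2) → no; 2× C (H3) → match; 1× O (H0) → no; 1× C (H0) → no.
That gives 2 matching atoms.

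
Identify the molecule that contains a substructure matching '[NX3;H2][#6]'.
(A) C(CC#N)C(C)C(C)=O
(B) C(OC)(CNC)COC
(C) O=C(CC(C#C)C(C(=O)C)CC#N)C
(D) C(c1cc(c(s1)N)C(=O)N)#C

D

[NX3;H2][#6] describes a trivalent nitrogen with two H attached to carbon (a primary amine).
(A) has a nitrile (-C#N) but the nitrogen is NX1 (triple-bonded), not NX3 with two H.
(B) has an N-methylamino group (-NHCH3) but the nitrogen bears two carbons and only one H (H1), not H2.
(C) has a nitrile (-C#N) but the nitrogen is NX1 (triple-bonded), not NX3 with two H.
(D) contains a primary amino group (-NH2), which satisfies every atom and bond constraint.
So the answer is (D).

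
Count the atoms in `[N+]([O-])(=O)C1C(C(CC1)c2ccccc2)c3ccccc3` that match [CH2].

The query [CH2] means: aliphatic carbon with exactly two hydrogens.
Check the 20 heavy atoms by environment: 3× C (H1) → no; 2× C (H2) → match; 1× N (charge +1, H0) → no; 1× O (charge -1, H0) → no; 1× O (H0) → no; 2× c (aromatic, H0) → no; 10× c (aromatic, H1) → no.
That gives 2 matching atoms.

2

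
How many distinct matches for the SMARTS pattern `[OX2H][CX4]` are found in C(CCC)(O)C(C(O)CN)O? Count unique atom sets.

3

[OX2H][CX4] is the SMARTS for an aliphatic alcohol: a hydroxyl oxygen bound to an sp3 (X4) carbon.
The molecule carries 3 separate instances of a hydroxyl group (-OH) meeting every constraint; each maps to a distinct set of atoms, giving 3 matches.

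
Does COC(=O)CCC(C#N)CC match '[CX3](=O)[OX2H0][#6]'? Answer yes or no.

The pattern [CX3](=O)[OX2H0][#6] describes a carbonyl carbon bonded to an oxygen that is itself bonded to carbon (no H on that O) — an ester.
The molecule carries a methyl-ester group (-C(=O)OCH3), whose atoms satisfy every constraint of the query, so the pattern matches.

Yes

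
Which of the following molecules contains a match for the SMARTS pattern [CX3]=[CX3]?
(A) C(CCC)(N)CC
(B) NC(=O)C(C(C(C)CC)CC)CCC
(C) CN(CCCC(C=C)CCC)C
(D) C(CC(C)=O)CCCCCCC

C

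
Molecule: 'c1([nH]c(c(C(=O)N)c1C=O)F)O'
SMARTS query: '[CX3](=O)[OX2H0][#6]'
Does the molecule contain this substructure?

No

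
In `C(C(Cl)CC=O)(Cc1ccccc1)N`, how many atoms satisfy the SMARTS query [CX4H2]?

2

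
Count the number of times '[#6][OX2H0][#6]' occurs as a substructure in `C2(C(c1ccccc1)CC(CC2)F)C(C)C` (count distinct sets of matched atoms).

0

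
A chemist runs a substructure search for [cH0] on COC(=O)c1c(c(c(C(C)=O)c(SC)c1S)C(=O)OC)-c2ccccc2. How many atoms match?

7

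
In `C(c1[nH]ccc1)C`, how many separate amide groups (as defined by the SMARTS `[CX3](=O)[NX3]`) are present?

0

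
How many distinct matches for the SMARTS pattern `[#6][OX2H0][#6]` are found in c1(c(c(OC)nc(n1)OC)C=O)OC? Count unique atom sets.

3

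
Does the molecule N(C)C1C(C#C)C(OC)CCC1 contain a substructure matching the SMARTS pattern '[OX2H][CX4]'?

No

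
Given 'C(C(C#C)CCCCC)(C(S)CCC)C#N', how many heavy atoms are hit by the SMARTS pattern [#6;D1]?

3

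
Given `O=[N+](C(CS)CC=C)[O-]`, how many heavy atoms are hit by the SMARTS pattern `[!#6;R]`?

0

The query [!#6;R] means: non-carbon atom that is part of a ring.
Check the 9 heavy atoms by environment: 5× C (acyclic) → no; 1× S (acyclic) → no; 1× N (charge +1, acyclic) → no; 1× O (charge -1, acyclic) → no; 1× O (acyclic) → no.
No environment satisfies the query, so 0 matching atoms.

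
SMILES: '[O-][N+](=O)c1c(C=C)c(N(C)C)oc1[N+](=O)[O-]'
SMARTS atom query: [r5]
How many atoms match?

The query [r5] means: r5 matches atoms in a five-membered ring.
Check the 16 heavy atoms by environment: 1× o (aromatic, in 5-ring) → match; 4× c (aromatic, in 5-ring) → match; 1× N (acyclic) → no; 4× C (acyclic) → no; 2× N (charge +1, acyclic) → no; 2× O (charge -1, acyclic) → no; 2× O (acyclic) → no.
Summing the matching environments: 1 + 4 = 5 matching atoms.

5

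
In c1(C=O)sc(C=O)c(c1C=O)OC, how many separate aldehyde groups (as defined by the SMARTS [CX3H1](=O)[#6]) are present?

3

[CX3H1](=O)[#6] is the SMARTS for an aldehyde: an sp2 carbon with one H, double-bonded to O and single-bonded to carbon.
The molecule carries 3 separate instances of an aldehyde (-CHO) meeting every constraint; each maps to a distinct set of atoms, giving 3 matches.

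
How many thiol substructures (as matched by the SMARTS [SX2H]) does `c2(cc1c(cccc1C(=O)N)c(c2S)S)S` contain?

3

[SX2H] is the SMARTS for a thiol: an aliphatic sulfur with two connections, one being H.
The molecule carries 3 separate instances of a thiol (-SH) meeting every constraint; each maps to a distinct set of atoms, giving 3 matches.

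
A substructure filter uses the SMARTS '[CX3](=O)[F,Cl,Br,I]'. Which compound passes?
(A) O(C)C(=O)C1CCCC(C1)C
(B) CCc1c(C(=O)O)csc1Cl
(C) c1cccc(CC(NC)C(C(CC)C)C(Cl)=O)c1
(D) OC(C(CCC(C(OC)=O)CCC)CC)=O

C

[CX3](=O)[F,Cl,Br,I] describes a carbonyl carbon bonded to a halogen (an acyl halide).
(A) has a methyl-ester group (-C(=O)OCH3) but the carbonyl is bonded to -O-C, not to a halogen.
(B) has a carboxylic acid group (-C(=O)OH) but the carbonyl is bonded to -OH, not to a halogen.
(C) contains an acyl chloride (-C(=O)Cl), which satisfies every atom and bond constraint.
(D) has a methyl-ester group (-C(=O)OCH3) but the carbonyl is bonded to -O-C, not to a halogen.
So the answer is (C).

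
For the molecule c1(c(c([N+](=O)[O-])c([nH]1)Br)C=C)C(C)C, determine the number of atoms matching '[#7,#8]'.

The query [#7,#8] means: nitrogen or oxygen (comma = OR).
Check the 14 heavy atoms by environment: 1× n (aromatic) → match; 4× c (aromatic) → no; 5× C → no; 1× Br → no; 1× N (charge +1) → match; 1× O (charge -1) → match; 1× O → match.
Summing the matching environments: 1 + 1 + 1 + 1 = 4 matching atoms.

4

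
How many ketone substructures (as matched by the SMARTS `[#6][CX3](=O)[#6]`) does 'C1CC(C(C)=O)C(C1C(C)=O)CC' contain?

2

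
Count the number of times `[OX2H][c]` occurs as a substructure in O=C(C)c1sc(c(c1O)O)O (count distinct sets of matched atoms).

[OX2H][c] is the SMARTS for a phenol: a hydroxyl oxygen attached to an aromatic carbon.
The molecule carries 3 separate instances of a hydroxyl group (-OH) meeting every constraint; each maps to a distinct set of atoms, giving 3 matches.

3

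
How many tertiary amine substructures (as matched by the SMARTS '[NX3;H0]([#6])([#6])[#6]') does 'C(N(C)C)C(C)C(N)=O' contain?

1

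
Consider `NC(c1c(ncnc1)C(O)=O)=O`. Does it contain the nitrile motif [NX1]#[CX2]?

No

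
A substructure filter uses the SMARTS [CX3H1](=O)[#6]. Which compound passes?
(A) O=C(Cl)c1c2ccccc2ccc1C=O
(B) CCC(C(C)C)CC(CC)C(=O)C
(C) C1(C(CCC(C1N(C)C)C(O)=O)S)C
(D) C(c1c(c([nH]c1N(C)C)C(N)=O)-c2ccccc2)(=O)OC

A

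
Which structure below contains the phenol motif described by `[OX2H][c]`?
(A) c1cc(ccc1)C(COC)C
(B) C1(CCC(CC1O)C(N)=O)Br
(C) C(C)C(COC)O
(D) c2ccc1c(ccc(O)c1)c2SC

[OX2H][c] describes a hydroxyl oxygen attached to an aromatic carbon (a phenol).
(A) has a methoxy ether (-OCH3) but the oxygen has H0, not H1.
(B) has a hydroxyl group (-OH) but the -OH is on an aliphatic carbon, not an aromatic c.
(C) has a hydroxyl group (-OH) but the -OH is on an aliphatic carbon, not an aromatic c.
(D) contains a hydroxyl group (-OH), which satisfies every atom and bond constraint.
So the answer is (D).

D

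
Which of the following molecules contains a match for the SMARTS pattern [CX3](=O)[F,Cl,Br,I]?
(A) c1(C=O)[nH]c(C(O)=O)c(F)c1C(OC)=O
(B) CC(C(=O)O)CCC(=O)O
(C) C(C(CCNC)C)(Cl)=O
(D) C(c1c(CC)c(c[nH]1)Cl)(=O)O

C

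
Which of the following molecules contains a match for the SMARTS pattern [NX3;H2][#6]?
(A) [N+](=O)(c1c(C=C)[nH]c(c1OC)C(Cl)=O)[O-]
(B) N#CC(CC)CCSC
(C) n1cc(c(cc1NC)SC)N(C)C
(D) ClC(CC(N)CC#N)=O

D

[NX3;H2][#6] describes a trivalent nitrogen with two H attached to carbon (a primary amine).
(A) has a nitro group (-[N+](=O)[O-]) but the nitrogen is [N+] with no H, not NX3H2.
(B) has a nitrile (-C#N) but the nitrogen is NX1 (triple-bonded), not NX3 with two H.
(C) has an N-methylamino group (-NHCH3) but the nitrogen bears two carbons and only one H (H1), not H2.
(D) contains a primary amino group (-NH2), which satisfies every atom and bond constraint.
So the answer is (D).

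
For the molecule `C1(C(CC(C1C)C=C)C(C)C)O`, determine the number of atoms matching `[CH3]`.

The query [CH3] means: aliphatic carbon with exactly three hydrogens.
Check the 12 heavy atoms by environment: 6× C (H1) → no; 2× C (H2) → no; 1× O (H1) → no; 3× C (H3) → match.
That gives 3 matching atoms.

3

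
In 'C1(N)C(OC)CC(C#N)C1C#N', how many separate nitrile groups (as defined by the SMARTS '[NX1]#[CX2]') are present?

2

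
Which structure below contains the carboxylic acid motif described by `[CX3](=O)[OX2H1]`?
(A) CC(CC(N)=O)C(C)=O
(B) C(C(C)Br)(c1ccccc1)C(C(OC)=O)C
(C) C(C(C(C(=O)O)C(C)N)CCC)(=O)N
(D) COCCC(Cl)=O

C

[CX3](=O)[OX2H1] describes an sp2 carbon double-bonded to O and single-bonded to an -OH oxygen (a carboxylic acid).
(A) has a primary amide (-C(=O)NH2) but the carbonyl is bonded to N, not to an -OH oxygen.
(B) has a methyl-ester group (-C(=O)OCH3) but the singly-bonded O has no H (OX2H0, not OX2H1).
(C) contains a carboxylic acid group (-C(=O)OH), which satisfies every atom and bond constraint.
(D) has an acyl chloride (-C(=O)Cl) but the carbonyl is bonded to Cl, not to an -OH oxygen.
So the answer is (C).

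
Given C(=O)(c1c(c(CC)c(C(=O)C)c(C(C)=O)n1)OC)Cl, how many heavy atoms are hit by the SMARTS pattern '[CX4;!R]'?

5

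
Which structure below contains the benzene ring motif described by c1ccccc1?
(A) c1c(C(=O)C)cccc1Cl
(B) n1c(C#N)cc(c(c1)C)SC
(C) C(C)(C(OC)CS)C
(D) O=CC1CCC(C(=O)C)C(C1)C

c1ccccc1 describes six aromatic carbons in a ring (a benzene ring).
(A) contains the required atom environment, so the pattern matches.
(B) has a methyl group (-CH3) but no six-membered all-carbon aromatic ring is present.
(C) has a methyl group (-CH3) but no six-membered all-carbon aromatic ring is present.
(D) has a methyl group (-CH3) but no six-membered all-carbon aromatic ring is present.
So the answer is (A).

A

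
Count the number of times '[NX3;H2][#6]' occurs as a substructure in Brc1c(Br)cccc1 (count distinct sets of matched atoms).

0

[NX3;H2][#6] is the SMARTS for a primary amine: a trivalent nitrogen with two H attached to carbon.
No fragment in the molecule satisfies every constraint, giving 0 matches.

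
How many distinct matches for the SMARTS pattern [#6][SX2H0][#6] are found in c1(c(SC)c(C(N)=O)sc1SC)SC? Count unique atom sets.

3

[#6][SX2H0][#6] is the SMARTS for a thioether: an aliphatic sulfur bridging two carbons with no H on the sulfur.
The molecule carries 3 separate instances of a methylthio ether (-SCH3) meeting every constraint; each maps to a distinct set of atoms, giving 3 matches.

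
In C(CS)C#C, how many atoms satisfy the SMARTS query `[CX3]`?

The query [CX3] means: C with X3: aliphatic carbon with exactly 3 total connections.
Check the 5 heavy atoms by environment: 2× C (X4) → no; 2× C (X2) → no; 1× S (X2) → no.
No environment satisfies the query, so 0 matching atoms.

0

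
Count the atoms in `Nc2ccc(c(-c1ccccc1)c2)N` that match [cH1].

8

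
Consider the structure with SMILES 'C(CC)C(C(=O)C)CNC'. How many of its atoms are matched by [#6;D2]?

3

The query [#6;D2] means: any carbon bonded to exactly two heavy atoms.
Check the 10 heavy atoms by environment: 3× C (D2) → match; 2× C (D3) → no; 1× O (D1) → no; 3× C (D1) → no; 1× N (D2) → no.
That gives 3 matching atoms.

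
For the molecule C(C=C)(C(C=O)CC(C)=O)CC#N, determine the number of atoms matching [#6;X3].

4

The query [#6;X3] means: any carbon (aromatic or not) with three total connections.
Check the 13 heavy atoms by environment: 5× C (X4) → no; 4× C (X3) → match; 2× O (X1) → no; 1× C (X2) → no; 1× N (X1) → no.
That gives 4 matching atoms.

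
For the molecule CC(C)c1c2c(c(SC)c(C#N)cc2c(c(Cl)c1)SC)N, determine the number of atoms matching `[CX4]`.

5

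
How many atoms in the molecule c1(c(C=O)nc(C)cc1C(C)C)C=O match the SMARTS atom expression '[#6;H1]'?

4

The query [#6;H1] means: any carbon bearing exactly one hydrogen.
Check the 14 heavy atoms by environment: 1× n (aromatic, H0) → no; 4× c (aromatic, H0) → no; 1× c (aromatic, H1) → match; 3× C (H1) → match; 3× C (H3) → no; 2× O (H0) → no.
Summing the matching environments: 1 + 3 = 4 matching atoms.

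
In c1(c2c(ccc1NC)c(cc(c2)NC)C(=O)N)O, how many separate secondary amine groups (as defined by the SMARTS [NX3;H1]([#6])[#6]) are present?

2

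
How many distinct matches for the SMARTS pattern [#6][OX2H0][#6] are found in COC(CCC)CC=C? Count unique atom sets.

[#6][OX2H0][#6] is the SMARTS for an ether: an aliphatic oxygen bridging two carbons with no H on the oxygen.
Exactly one fragment in the molecule meets all constraints, giving 1 match.

1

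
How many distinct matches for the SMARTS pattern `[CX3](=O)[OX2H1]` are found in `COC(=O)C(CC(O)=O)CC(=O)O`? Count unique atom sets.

[CX3](=O)[OX2H1] is the SMARTS for a carboxylic acid: an sp2 carbon double-bonded to O and single-bonded to an -OH oxygen.
The molecule carries 2 separate instances of a carboxylic acid group (-C(=O)OH) meeting every constraint; each maps to a distinct set of atoms, giving 2 matches.

2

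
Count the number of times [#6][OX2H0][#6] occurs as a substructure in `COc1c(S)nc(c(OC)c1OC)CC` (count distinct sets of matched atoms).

3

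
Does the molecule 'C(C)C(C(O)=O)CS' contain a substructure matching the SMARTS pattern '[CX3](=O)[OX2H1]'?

Yes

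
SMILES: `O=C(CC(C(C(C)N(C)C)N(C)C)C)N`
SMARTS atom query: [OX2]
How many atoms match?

0

Check the 15 heavy atoms by environment: 10× C (X4) → no; 3× N (X3) → no; 1× C (X3) → no; 1× O (X1) → no.
No environment satisfies the query, so 0 matching atoms.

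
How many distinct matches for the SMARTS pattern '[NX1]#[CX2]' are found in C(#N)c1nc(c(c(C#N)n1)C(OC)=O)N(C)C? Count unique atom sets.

[NX1]#[CX2] is the SMARTS for a nitrile: a nitrogen triple-bonded to a two-connected carbon.
The molecule carries 2 separate instances of a nitrile (-C#N) meeting every constraint; each maps to a distinct set of atoms, giving 2 matches.

2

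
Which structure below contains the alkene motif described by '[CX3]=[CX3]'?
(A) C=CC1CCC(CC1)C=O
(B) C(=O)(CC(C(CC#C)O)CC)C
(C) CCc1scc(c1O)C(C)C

A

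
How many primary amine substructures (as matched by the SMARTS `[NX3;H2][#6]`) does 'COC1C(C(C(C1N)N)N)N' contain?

4

[NX3;H2][#6] is the SMARTS for a primary amine: a trivalent nitrogen with two H attached to carbon.
The molecule carries 4 separate instances of a primary amino group (-NH2) meeting every constraint; each maps to a distinct set of atoms, giving 4 matches.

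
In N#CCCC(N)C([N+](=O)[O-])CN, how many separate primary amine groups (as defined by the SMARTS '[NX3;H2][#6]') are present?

[NX3;H2][#6] is the SMARTS for a primary amine: a trivalent nitrogen with two H attached to carbon.
The molecule carries 2 separate instances of a primary amino group (-NH2) meeting every constraint; each maps to a distinct set of atoms, giving 2 matches.

2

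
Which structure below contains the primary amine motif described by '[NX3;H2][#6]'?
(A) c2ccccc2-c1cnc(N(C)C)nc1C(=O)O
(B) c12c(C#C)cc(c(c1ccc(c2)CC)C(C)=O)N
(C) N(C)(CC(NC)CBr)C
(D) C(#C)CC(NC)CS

B

[NX3;H2][#6] describes a trivalent nitrogen with two H attached to carbon (a primary amine).
(A) has a dimethylamino group (-N(CH3)2) but the nitrogen has H0, not H2.
(B) contains a primary amino group (-NH2), which satisfies every atom and bond constraint.
(C) has a dimethylamino group (-N(CH3)2) but the nitrogen has H0, not H2.
(D) has an N-methylamino group (-NHCH3) but the nitrogen bears two carbons and only one H (H1), not H2.
So the answer is (B).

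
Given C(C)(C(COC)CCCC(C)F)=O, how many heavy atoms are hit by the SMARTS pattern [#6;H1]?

The query [#6;H1] means: any carbon bearing exactly one hydrogen.
Check the 13 heavy atoms by environment: 4× C (H2) → no; 2× C (H1) → match; 3× C (H3) → no; 1× C (H0) → no; 2× O (H0) → no; 1× F (H0) → no.
That gives 2 matching atoms.

2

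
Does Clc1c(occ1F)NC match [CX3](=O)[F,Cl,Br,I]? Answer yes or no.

No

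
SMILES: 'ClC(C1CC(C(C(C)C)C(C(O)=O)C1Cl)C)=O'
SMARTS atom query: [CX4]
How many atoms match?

The query [CX4] means: C with X4: aliphatic carbon with exactly 4 total connections (bonds + H).
Check the 17 heavy atoms by environment: 10× C (X4) → match; 2× Cl (X1) → no; 2× C (X3) → no; 2× O (X1) → no; 1× O (X2) → no.
That gives 10 matching atoms.

10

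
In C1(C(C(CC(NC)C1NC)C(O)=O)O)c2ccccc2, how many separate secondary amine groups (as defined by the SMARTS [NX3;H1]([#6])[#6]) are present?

2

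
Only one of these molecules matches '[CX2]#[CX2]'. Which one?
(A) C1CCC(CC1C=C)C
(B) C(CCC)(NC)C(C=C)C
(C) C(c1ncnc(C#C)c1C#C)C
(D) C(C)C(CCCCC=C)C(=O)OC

C

[CX2]#[CX2] describes a carbon-carbon triple bond (an alkyne).
(A) has a vinyl group (-CH=CH2) but the C=C is a double bond; both carbons are CX3, not CX2.
(B) has a vinyl group (-CH=CH2) but the C=C is a double bond; both carbons are CX3, not CX2.
(C) contains an ethynyl group (-C#CH), which satisfies every atom and bond constraint.
(D) has a vinyl group (-CH=CH2) but the C=C is a double bond; both carbons are CX3, not CX2.
So the answer is (C).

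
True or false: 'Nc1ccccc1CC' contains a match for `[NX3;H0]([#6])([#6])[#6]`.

False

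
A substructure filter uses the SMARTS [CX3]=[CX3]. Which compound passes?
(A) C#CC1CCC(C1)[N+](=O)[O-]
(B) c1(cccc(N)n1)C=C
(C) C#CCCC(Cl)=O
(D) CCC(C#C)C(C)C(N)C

B

[CX3]=[CX3] describes a non-aromatic C=C double bond between two sp2 carbons (an alkene).
(A) has an ethynyl group (-C#CH) but the C-C bond is a triple bond, not a double bond.
(B) contains a vinyl group (-CH=CH2), which satisfies every atom and bond constraint.
(C) has an ethynyl group (-C#CH) but the C-C bond is a triple bond, not a double bond.
(D) has an ethynyl group (-C#CH) but the C-C bond is a triple bond, not a double bond.
So the answer is (B).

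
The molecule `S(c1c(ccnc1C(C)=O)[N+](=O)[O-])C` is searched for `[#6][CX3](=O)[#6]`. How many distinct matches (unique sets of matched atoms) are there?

1

[#6][CX3](=O)[#6] is the SMARTS for a ketone: a carbonyl carbon (no H) flanked by two carbons.
Exactly one fragment in the molecule meets all constraints, giving 1 match.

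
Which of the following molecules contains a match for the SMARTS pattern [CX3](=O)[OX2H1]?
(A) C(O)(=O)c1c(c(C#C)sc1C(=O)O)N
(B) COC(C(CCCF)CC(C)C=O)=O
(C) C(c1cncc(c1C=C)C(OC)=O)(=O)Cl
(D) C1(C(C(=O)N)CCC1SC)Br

[CX3](=O)[OX2H1] describes an sp2 carbon double-bonded to O and single-bonded to an -OH oxygen (a carboxylic acid).
(A) contains a carboxylic acid group (-C(=O)OH), which satisfies every atom and bond constraint.
(B) has an aldehyde (-CHO) but there is no singly-bonded oxygen on the carbonyl carbon.
(C) has a methyl-ester group (-C(=O)OCH3) but the singly-bonded O has no H (OX2H0, not OX2H1).
(D) has a primary amide (-C(=O)NH2) but the carbonyl is bonded to N, not to an -OH oxygen.
So the answer is (A).

A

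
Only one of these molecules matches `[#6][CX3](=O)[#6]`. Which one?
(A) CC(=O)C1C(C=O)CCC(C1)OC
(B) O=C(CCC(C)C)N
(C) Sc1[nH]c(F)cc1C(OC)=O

A

[#6][CX3](=O)[#6] describes a carbonyl carbon (no H) flanked by two carbons (a ketone).
(A) contains an acetyl/ketone group (-C(=O)CH3), which satisfies every atom and bond constraint.
(B) has a primary amide (-C(=O)NH2) but one neighbour of the carbonyl carbon is N, not C.
(C) has a methyl-ester group (-C(=O)OCH3) but one neighbour of the carbonyl carbon is O, not C.
So the answer is (A).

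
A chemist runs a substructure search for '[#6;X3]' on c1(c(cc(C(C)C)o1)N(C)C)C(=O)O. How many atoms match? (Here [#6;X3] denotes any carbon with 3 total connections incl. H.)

5

The query [#6;X3] means: any carbon (aromatic or not) with three total connections.
Check the 14 heavy atoms by environment: 1× o (aromatic, X2) → no; 4× c (aromatic, X3) → match; 1× N (X3) → no; 5× C (X4) → no; 1× C (X3) → match; 1× O (X1) → no; 1× O (X2) → no.
Summing the matching environments: 4 + 1 = 5 matching atoms.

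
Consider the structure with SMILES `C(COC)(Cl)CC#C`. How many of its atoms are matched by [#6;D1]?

2

Check the 8 heavy atoms by environment: 3× C (D2) → no; 1× C (D3) → no; 2× C (D1) → match; 1× O (D2) → no; 1× Cl (D1) → no.
That gives 2 matching atoms.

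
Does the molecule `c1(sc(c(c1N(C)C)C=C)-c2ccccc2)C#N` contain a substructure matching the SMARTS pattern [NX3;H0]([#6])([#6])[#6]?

Yes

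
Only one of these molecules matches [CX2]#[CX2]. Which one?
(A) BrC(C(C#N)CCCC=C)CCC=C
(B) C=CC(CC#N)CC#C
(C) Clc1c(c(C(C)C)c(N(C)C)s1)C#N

B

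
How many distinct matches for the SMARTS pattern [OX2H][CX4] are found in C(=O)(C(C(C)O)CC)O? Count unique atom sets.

1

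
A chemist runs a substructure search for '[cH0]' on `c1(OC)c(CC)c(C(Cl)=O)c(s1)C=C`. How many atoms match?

The query [cH0] means: aromatic carbon with no attached hydrogen (substituted or ring-fusion).
Check the 14 heavy atoms by environment: 1× s (aromatic, H0) → no; 4× c (aromatic, H0) → match; 2× C (H2) → no; 2× C (H3) → no; 1× C (H1) → no; 1× C (H0) → no; 2× O (H0) → no; 1× Cl (H0) → no.
That gives 4 matching atoms.

4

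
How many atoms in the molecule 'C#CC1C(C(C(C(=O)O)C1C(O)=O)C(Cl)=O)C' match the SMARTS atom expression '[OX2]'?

2

The query [OX2] means: aliphatic oxygen with two total connections — ether, hydroxyl, or ester single-bond O.
Check the 17 heavy atoms by environment: 6× C (X4) → no; 3× C (X3) → no; 3× O (X1) → no; 2× O (X2) → match; 2× C (X2) → no; 1× Cl (X1) → no.
That gives 2 matching atoms.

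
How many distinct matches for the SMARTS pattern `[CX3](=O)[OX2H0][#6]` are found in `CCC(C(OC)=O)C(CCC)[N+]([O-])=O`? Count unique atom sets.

1

[CX3](=O)[OX2H0][#6] is the SMARTS for an ester: a carbonyl carbon bonded to an oxygen that is itself bonded to carbon (no H on that O).
Exactly one fragment in the molecule meets all constraints, giving 1 match.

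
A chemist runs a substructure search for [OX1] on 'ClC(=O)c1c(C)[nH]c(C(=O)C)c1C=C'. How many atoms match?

2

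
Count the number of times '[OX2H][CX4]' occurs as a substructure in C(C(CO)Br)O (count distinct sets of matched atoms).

[OX2H][CX4] is the SMARTS for an aliphatic alcohol: a hydroxyl oxygen bound to an sp3 (X4) carbon.
The molecule carries 2 separate instances of a hydroxyl group (-OH) meeting every constraint; each maps to a distinct set of atoms, giving 2 matches.

2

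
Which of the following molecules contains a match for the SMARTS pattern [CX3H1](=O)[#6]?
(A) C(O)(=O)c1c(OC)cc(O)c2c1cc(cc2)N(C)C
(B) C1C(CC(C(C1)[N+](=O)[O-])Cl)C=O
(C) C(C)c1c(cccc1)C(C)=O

[CX3H1](=O)[#6] describes an sp2 carbon with one H, double-bonded to O and single-bonded to carbon (an aldehyde).
(A) has a carboxylic acid group (-C(=O)OH) but the carbonyl carbon has H0 and is bonded to O, not H1.
(B) contains an aldehyde (-CHO), which satisfies every atom and bond constraint.
(C) has an acetyl/ketone group (-C(=O)CH3) but the carbonyl carbon has H0 (two carbon neighbours), not H1.
So the answer is (B).

B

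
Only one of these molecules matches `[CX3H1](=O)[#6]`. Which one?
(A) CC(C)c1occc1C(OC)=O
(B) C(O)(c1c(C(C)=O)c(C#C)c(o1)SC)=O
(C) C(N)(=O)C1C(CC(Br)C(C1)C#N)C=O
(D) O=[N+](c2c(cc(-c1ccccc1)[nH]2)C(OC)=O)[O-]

[CX3H1](=O)[#6] describes an sp2 carbon with one H, double-bonded to O and single-bonded to carbon (an aldehyde).
(A) has a methyl-ester group (-C(=O)OCH3) but the carbonyl carbon has H0, not H1.
(B) has a carboxylic acid group (-C(=O)OH) but the carbonyl carbon has H0 and is bonded to O, not H1.
(C) contains an aldehyde (-CHO), which satisfies every atom and bond constraint.
(D) has a methyl-ester group (-C(=O)OCH3) but the carbonyl carbon has H0, not H1.
So the answer is (C).

C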